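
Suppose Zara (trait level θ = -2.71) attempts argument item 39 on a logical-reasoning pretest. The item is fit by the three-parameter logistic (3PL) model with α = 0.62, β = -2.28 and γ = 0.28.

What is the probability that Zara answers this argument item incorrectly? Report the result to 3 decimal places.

P(θ) = γ + (1 − γ) · 1 / (1 + exp(−α(θ − β)))
Exponent: 0.62 × (-2.71 − (-2.28)) = -0.2666
1/(1 + e^{0.2666}) = 0.4337
P = 0.28 + 0.72 × 0.4337 = 0.5923
P(incorrect) = 1 − 0.5923 = 0.4077

0.408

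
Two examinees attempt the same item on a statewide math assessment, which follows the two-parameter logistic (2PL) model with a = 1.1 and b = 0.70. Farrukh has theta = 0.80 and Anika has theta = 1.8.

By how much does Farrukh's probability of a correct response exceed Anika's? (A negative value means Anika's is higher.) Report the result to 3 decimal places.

P(theta) = 1 / (1 + exp(−a(theta − b)))
P(Farrukh) = 0.5275  [exponent 0.1100]
P(Anika) = 0.7703  [exponent 1.2100]
Difference = 0.5275 − 0.7703 = -0.2428

-0.243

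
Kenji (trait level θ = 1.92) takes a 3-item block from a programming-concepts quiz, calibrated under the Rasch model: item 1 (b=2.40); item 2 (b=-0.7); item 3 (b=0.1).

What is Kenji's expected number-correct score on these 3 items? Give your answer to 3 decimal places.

2.175

P(θ) = 1 / (1 + exp(−(θ − b)))
P_1 = 1/(1+e^{0.4800}) = 0.3823
P_2 = 1/(1+e^{-2.6200}) = 0.9321
P_3 = 1/(1+e^{-1.8200}) = 0.8606
E[score] = 0.3823 + 0.9321 + 0.8606 = 2.1750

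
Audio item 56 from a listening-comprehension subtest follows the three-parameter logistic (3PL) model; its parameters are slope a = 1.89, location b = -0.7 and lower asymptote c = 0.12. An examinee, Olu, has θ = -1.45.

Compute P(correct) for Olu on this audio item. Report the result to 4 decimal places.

0.2916

P(θ) = c + (1 − c) · 1 / (1 + exp(−a(θ − b)))
Exponent: 1.89 × (-1.45 − (-0.7)) = -1.4175
1/(1 + e^{1.4175}) = 0.1951
P = 0.12 + 0.88 × 0.1951 = 0.2916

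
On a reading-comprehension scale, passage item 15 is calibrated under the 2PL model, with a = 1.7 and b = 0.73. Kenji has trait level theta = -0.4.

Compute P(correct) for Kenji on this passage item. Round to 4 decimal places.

P(theta) = 1 / (1 + exp(−a(theta − b)))
Exponent: 1.7 × (-0.4 − 0.73) = -1.9210
1/(1 + e^{1.9210}) = 0.1278

0.1278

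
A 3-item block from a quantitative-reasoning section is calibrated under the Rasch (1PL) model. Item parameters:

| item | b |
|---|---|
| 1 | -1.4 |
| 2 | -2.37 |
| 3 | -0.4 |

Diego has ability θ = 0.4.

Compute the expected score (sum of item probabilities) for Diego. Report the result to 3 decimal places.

P(θ) = 1 / (1 + exp(−(θ − b)))
P_1 = 1/(1+e^{-1.8000}) = 0.8581
P_2 = 1/(1+e^{-2.7700}) = 0.9410
P_3 = 1/(1+e^{-0.8000}) = 0.6900
E[score] = 0.8581 + 0.9410 + 0.6900 = 2.4892

2.489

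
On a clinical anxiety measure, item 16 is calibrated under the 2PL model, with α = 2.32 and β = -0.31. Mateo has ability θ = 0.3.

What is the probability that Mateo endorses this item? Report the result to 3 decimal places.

P(θ) = 1 / (1 + exp(−α(θ − β)))
Exponent: 2.32 × (0.3 − (-0.31)) = 1.4152
1/(1 + e^{-1.4152}) = 0.8046

0.805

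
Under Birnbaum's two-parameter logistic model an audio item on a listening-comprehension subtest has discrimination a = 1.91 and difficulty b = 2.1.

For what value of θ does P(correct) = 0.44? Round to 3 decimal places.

P(θ) = 1 / (1 + exp(−a(θ − b)))
logit = ln(0.4400/0.5600) = -0.2412
θ = b + logit/(a) = 2.1 + (-0.2412)/1.9100 = 1.9737

1.974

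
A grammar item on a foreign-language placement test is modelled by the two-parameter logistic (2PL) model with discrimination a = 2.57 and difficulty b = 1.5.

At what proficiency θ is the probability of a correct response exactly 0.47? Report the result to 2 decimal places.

P(θ) = 1 / (1 + exp(−a(θ − b)))
logit = ln(0.4700/0.5300) = -0.1201
θ = b + logit/(a) = 1.5 + (-0.1201)/2.5700 = 1.4533

1.45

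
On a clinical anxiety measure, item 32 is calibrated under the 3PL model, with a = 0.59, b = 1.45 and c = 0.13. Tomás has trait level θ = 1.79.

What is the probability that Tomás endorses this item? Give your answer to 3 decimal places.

0.608

P(θ) = c + (1 − c) · 1 / (1 + exp(−a(θ − b)))
Exponent: 0.59 × (1.79 − 1.45) = 0.2006
1/(1 + e^{-0.2006}) = 0.5500
P = 0.13 + 0.87 × 0.5500 = 0.6085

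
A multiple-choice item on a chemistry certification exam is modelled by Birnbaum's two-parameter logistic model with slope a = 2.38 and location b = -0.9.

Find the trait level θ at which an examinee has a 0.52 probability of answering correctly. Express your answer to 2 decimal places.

-0.87

P(θ) = 1 / (1 + exp(−a(θ − b)))
logit = ln(0.5200/0.4800) = 0.0800
θ = b + logit/(a) = -0.9 + 0.0800/2.3800 = -0.8664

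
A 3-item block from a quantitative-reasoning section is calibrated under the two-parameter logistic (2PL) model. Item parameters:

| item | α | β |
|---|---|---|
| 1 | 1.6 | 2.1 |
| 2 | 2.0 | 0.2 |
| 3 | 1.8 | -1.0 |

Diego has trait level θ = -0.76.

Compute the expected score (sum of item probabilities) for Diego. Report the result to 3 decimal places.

0.744

P(θ) = 1 / (1 + exp(−α(θ − β)))
P_1 = 1/(1+e^{4.5760}) = 0.0102
P_2 = 1/(1+e^{1.9200}) = 0.1279
P_3 = 1/(1+e^{-0.4320}) = 0.6064
E[score] = 0.0102 + 0.1279 + 0.6064 = 0.7444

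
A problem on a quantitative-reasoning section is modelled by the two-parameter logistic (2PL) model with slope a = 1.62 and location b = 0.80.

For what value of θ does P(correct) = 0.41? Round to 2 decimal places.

P(θ) = 1 / (1 + exp(−a(θ − b)))
logit = ln(0.4100/0.5900) = -0.3640
θ = b + logit/(a) = 0.80 + (-0.3640)/1.6200 = 0.5753

0.58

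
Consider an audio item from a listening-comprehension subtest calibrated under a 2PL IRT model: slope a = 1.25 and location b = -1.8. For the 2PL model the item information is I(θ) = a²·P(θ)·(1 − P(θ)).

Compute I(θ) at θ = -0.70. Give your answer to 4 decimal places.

P = 1/(1+e^{-1.3750}) = 0.7982
P(1−P) = 0.7982 × 0.2018 = 0.1611
I = a² × P(1−P) = 1.25² × 0.1611 = 0.25169

0.2517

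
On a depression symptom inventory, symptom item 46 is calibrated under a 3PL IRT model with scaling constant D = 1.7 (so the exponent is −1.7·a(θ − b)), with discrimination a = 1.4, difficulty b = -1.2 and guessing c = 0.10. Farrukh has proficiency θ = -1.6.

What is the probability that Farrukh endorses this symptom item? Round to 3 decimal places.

0.351

P(θ) = c + (1 − c) · 1 / (1 + exp(−D·a(θ − b)))
Exponent: 1.7 × 1.4 × (-1.6 − (-1.2)) = -0.9520
1/(1 + e^{0.9520}) = 0.2785
P = 0.10 + 0.90 × 0.2785 = 0.3506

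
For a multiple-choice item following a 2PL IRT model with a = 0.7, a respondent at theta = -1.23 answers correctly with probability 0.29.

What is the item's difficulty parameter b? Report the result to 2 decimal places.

P(theta) = 1 / (1 + exp(−a(theta − b)))
logit(0.29) = ln(0.29/0.71) = -0.8954
b = theta − logit/(a) = -1.23 − (-0.8954)/0.7000 = 0.0491

0.05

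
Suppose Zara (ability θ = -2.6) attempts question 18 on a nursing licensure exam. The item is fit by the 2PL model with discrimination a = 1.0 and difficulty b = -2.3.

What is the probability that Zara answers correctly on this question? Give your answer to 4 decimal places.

0.4256

P(θ) = 1 / (1 + exp(−a(θ − b)))
Exponent: 1.0 × (-2.6 − (-2.3)) = -0.3000
1/(1 + e^{0.3000}) = 0.4256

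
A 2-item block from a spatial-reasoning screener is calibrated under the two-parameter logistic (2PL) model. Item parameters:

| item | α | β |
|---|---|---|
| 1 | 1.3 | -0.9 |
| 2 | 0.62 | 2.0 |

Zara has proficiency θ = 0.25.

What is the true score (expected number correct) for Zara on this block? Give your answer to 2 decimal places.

1.07

P(θ) = 1 / (1 + exp(−α(θ − β)))
P_1 = 1/(1+e^{-1.4950}) = 0.8168
P_2 = 1/(1+e^{1.0850}) = 0.2526
E[score] = 0.8168 + 0.2526 = 1.0694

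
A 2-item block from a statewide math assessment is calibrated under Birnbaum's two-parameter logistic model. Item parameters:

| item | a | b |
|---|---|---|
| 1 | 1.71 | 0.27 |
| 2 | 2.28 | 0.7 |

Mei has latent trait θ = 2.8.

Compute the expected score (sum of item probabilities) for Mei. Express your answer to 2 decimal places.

P(θ) = 1 / (1 + exp(−a(θ − b)))
P_1 = 1/(1+e^{-4.3263}) = 0.9870
P_2 = 1/(1+e^{-4.7880}) = 0.9917
E[score] = 0.9870 + 0.9917 = 1.9787

1.98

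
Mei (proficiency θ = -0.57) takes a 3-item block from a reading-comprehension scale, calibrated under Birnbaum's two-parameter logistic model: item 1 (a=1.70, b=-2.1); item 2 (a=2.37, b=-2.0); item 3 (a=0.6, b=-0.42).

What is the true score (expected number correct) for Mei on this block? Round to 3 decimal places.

P(θ) = 1 / (1 + exp(−a(θ − b)))
P_1 = 1/(1+e^{-2.6010}) = 0.9309
P_2 = 1/(1+e^{-3.3891}) = 0.9674
P_3 = 1/(1+e^{0.0900}) = 0.4775
E[score] = 0.9309 + 0.9674 + 0.4775 = 2.3758

2.376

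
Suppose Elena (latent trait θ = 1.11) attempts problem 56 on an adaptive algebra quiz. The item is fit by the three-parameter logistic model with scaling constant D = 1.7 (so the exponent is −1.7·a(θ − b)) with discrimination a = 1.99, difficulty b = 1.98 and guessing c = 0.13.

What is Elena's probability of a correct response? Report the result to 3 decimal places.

0.174

P(θ) = c + (1 − c) · 1 / (1 + exp(−D·a(θ − b)))
Exponent: 1.7 × 1.99 × (1.11 − 1.98) = -2.9432
1/(1 + e^{2.9432}) = 0.0501
P = 0.13 + 0.87 × 0.0501 = 0.1736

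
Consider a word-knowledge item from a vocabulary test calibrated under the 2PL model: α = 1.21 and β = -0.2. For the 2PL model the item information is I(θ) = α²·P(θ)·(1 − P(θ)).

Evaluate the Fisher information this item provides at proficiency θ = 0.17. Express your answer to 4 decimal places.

P = 1/(1+e^{-0.4477}) = 0.6101
P(1−P) = 0.6101 × 0.3899 = 0.2379
I = α² × P(1−P) = 1.21² × 0.2379 = 0.34828

0.3483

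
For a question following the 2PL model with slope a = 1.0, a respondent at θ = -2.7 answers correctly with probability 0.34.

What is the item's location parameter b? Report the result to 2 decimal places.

P(θ) = 1 / (1 + exp(−a(θ − b)))
logit(0.34) = ln(0.34/0.66) = -0.6633
b = θ − logit/(a) = -2.7 − (-0.6633)/1.0000 = -2.0367

-2.04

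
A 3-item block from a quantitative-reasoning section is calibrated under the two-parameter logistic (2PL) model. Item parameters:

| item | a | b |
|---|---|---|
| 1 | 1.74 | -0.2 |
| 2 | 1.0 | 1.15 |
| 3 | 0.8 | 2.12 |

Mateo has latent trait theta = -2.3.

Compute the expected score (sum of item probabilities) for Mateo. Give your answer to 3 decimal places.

P(theta) = 1 / (1 + exp(−a(theta − b)))
P_1 = 1/(1+e^{3.6540}) = 0.0252
P_2 = 1/(1+e^{3.4500}) = 0.0308
P_3 = 1/(1+e^{3.5360}) = 0.0283
E[score] = 0.0252 + 0.0308 + 0.0283 = 0.0843

0.084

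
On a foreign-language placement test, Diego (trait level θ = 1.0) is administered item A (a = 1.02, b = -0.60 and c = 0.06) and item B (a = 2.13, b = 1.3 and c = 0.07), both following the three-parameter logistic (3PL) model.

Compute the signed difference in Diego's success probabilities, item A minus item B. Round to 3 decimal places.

P(θ) = c + (1 − c) · 1 / (1 + exp(−a(θ − b)))
P_A = 0.8463
P_B = 0.3913
P_A − P_B = 0.4550

0.455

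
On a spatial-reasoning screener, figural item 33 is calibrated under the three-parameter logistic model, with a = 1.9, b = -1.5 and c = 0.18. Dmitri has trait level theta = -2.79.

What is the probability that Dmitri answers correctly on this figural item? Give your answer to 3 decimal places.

0.245

P(theta) = c + (1 − c) · 1 / (1 + exp(−a(theta − b)))
Exponent: 1.9 × (-2.79 − (-1.5)) = -2.4510
1/(1 + e^{2.4510}) = 0.0794
P = 0.18 + 0.82 × 0.0794 = 0.2451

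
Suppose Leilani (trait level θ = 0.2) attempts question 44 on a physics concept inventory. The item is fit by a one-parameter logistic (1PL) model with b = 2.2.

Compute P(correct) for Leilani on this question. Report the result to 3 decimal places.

0.119

P(θ) = 1 / (1 + exp(−(θ − b)))
Exponent: (0.2 − 2.2) = -2.0000
1/(1 + e^{2.0000}) = 0.1192
P = 0.1192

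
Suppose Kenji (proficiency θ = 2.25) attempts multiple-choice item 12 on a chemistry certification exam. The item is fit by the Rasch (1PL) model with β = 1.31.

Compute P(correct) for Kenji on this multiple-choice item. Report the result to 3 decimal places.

P(θ) = 1 / (1 + exp(−(θ − β)))
Exponent: (2.25 − 1.31) = 0.9400
1/(1 + e^{-0.9400}) = 0.7191
P = 0.7191

0.719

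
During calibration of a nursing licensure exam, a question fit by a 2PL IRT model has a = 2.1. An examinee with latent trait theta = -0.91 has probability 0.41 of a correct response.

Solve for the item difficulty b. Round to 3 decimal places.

P(theta) = 1 / (1 + exp(−a(theta − b)))
logit(0.41) = ln(0.41/0.59) = -0.3640
b = theta − logit/(a) = -0.91 − (-0.3640)/2.1000 = -0.7367

-0.737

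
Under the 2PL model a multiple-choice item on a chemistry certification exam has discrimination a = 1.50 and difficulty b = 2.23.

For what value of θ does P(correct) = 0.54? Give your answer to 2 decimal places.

P(θ) = 1 / (1 + exp(−a(θ − b)))
logit = ln(0.5400/0.4600) = 0.1603
θ = b + logit/(a) = 2.23 + 0.1603/1.5000 = 2.3369

2.34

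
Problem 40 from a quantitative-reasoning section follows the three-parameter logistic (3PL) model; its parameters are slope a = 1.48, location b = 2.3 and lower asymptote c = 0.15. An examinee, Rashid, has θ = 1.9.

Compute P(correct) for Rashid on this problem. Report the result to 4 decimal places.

0.4527

P(θ) = c + (1 − c) · 1 / (1 + exp(−a(θ − b)))
Exponent: 1.48 × (1.9 − 2.3) = -0.5920
1/(1 + e^{0.5920}) = 0.3562
P = 0.15 + 0.85 × 0.3562 = 0.4527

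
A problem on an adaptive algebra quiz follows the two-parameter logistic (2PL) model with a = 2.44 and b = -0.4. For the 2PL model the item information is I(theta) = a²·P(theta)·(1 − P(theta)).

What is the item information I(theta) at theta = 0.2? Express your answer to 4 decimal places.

P = 1/(1+e^{-1.4640}) = 0.8121
P(1−P) = 0.8121 × 0.1879 = 0.1526
I = a² × P(1−P) = 2.44² × 0.1526 = 0.90832

0.9083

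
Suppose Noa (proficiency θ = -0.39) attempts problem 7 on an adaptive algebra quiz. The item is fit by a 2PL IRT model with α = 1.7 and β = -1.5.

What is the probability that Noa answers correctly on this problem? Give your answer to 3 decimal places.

0.868

P(θ) = 1 / (1 + exp(−α(θ − β)))
Exponent: 1.7 × (-0.39 − (-1.5)) = 1.8870
1/(1 + e^{-1.8870}) = 0.8684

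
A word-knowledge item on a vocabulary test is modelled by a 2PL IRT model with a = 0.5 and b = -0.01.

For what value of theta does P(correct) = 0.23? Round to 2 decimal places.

P(theta) = 1 / (1 + exp(−a(theta − b)))
logit = ln(0.2300/0.7700) = -1.2083
theta = b + logit/(a) = -0.01 + (-1.2083)/0.5000 = -2.4266

-2.43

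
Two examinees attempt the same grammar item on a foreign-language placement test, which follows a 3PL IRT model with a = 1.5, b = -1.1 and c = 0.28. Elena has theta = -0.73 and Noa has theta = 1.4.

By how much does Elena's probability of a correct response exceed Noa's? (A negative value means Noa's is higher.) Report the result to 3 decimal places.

-0.246

P(theta) = c + (1 − c) · 1 / (1 + exp(−a(theta − b)))
P(Elena) = 0.7374  [exponent 0.5550]
P(Noa) = 0.9835  [exponent 3.7500]
Difference = 0.7374 − 0.9835 = -0.2460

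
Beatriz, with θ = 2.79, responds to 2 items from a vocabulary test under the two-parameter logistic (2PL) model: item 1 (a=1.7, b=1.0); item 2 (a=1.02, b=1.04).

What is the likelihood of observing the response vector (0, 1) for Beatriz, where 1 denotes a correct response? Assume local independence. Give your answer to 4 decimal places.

P(θ) = 1 / (1 + exp(−a(θ − b)))
P_1 = 1/(1+e^{-3.0430}) = 0.9545
P_2 = 1/(1+e^{-1.7850}) = 0.8563
L = (1−P_1) × P_2 = 0.0455 × 0.8563 = 0.03898

0.0390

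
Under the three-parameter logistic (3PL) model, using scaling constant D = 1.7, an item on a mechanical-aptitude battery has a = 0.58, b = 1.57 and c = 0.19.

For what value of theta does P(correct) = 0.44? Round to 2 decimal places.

P(theta) = c + (1 − c) · 1 / (1 + exp(−D·a(theta − b)))
Remove guessing floor: (0.44 − 0.19)/(1 − 0.19) = 0.3086
logit = ln(0.3086/0.6914) = -0.8065
theta = b + logit/(1.7·a) = 1.57 + (-0.8065)/0.9860 = 0.7521

0.75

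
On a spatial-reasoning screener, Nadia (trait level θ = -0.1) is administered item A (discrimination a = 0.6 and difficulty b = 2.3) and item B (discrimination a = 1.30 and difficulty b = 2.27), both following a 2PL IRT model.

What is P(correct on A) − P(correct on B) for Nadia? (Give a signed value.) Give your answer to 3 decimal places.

0.148

P(θ) = 1 / (1 + exp(−a(θ − b)))
P_A = 0.1915
P_B = 0.0439
P_A − P_B = 0.1476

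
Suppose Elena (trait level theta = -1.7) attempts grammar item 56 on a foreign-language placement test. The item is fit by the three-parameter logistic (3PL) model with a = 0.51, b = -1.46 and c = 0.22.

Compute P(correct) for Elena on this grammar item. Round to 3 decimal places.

0.586

P(theta) = c + (1 − c) · 1 / (1 + exp(−a(theta − b)))
Exponent: 0.51 × (-1.7 − (-1.46)) = -0.1224
1/(1 + e^{0.1224}) = 0.4694
P = 0.22 + 0.78 × 0.4694 = 0.5862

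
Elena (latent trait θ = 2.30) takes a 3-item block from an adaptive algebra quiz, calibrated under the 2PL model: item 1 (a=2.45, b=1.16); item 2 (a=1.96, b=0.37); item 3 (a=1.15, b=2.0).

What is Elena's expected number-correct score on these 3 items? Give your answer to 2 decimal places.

2.51

P(θ) = 1 / (1 + exp(−a(θ − b)))
P_1 = 1/(1+e^{-2.7930}) = 0.9423
P_2 = 1/(1+e^{-3.7828}) = 0.9777
P_3 = 1/(1+e^{-0.3450}) = 0.5854
E[score] = 0.9423 + 0.9777 + 0.5854 = 2.5054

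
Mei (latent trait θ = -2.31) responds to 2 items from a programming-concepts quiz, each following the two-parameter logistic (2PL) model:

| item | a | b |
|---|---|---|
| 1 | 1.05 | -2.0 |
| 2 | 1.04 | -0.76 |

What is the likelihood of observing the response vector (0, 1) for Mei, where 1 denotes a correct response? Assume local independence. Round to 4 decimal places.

0.0966

P(θ) = 1 / (1 + exp(−a(θ − b)))
P_1 = 1/(1+e^{0.3255}) = 0.4193
P_2 = 1/(1+e^{1.6120}) = 0.1663
L = (1−P_1) × P_2 = 0.5807 × 0.1663 = 0.09657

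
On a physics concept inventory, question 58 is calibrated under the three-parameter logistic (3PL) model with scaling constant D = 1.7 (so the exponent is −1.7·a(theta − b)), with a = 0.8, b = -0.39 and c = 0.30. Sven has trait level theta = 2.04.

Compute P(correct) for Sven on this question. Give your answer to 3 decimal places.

0.975

P(theta) = c + (1 − c) · 1 / (1 + exp(−D·a(theta − b)))
Exponent: 1.7 × 0.8 × (2.04 − (-0.39)) = 3.3048
1/(1 + e^{-3.3048}) = 0.9646
P = 0.30 + 0.70 × 0.9646 = 0.9752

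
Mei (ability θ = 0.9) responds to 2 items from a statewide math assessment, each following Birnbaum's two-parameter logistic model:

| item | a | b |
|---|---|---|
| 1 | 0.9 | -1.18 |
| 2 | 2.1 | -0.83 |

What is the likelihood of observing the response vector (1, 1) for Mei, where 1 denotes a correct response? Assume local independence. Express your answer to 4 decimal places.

0.8444

P(θ) = 1 / (1 + exp(−a(θ − b)))
P_1 = 1/(1+e^{-1.8720}) = 0.8667
P_2 = 1/(1+e^{-3.6330}) = 0.9742
L = P_1 × P_2 = 0.8667 × 0.9742 = 0.84437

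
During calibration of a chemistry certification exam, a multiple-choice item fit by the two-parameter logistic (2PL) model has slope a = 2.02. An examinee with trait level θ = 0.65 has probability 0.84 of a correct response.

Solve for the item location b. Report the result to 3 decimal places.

-0.171

P(θ) = 1 / (1 + exp(−a(θ − b)))
logit(0.84) = ln(0.84/0.16) = 1.6582
b = θ − logit/(a) = 0.65 − 1.6582/2.0200 = -0.1709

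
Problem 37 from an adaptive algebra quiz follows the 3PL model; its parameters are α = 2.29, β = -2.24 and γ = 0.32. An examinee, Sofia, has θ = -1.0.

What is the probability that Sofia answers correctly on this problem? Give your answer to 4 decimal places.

0.9624

P(θ) = γ + (1 − γ) · 1 / (1 + exp(−α(θ − β)))
Exponent: 2.29 × (-1.0 − (-2.24)) = 2.8396
1/(1 + e^{-2.8396}) = 0.9448
P = 0.32 + 0.68 × 0.9448 = 0.9624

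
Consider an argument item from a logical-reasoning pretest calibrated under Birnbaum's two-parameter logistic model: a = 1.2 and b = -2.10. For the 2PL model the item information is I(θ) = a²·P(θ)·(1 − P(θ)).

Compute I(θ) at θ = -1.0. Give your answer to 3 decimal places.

0.240

P = 1/(1+e^{-1.3200}) = 0.7892
P(1−P) = 0.7892 × 0.2108 = 0.1664
I = a² × P(1−P) = 1.2² × 0.1664 = 0.23958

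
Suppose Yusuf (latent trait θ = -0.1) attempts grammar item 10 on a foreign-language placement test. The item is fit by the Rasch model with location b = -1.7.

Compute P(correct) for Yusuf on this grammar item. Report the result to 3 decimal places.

P(θ) = 1 / (1 + exp(−(θ − b)))
Exponent: (-0.1 − (-1.7)) = 1.6000
1/(1 + e^{-1.6000}) = 0.8320
P = 0.8320

0.832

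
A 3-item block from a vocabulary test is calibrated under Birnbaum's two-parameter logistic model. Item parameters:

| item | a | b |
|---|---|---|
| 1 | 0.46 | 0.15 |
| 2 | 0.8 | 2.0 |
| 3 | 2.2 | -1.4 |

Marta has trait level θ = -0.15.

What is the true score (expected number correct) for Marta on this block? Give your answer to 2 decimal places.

1.56

P(θ) = 1 / (1 + exp(−a(θ − b)))
P_1 = 1/(1+e^{0.1380}) = 0.4656
P_2 = 1/(1+e^{1.7200}) = 0.1519
P_3 = 1/(1+e^{-2.7500}) = 0.9399
E[score] = 0.4656 + 0.1519 + 0.9399 = 1.5573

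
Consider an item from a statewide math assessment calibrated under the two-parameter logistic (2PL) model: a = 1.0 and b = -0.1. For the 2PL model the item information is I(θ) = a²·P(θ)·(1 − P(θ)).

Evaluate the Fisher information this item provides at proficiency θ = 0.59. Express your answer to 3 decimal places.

P = 1/(1+e^{-0.6900}) = 0.6660
P(1−P) = 0.6660 × 0.3340 = 0.2225
I = a² × P(1−P) = 1.0² × 0.2225 = 0.22245

0.222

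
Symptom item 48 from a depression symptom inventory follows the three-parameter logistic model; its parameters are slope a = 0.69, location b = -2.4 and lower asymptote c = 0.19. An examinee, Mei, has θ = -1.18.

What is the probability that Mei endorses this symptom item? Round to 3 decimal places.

0.756

P(θ) = c + (1 − c) · 1 / (1 + exp(−a(θ − b)))
Exponent: 0.69 × (-1.18 − (-2.4)) = 0.8418
1/(1 + e^{-0.8418}) = 0.6988
P = 0.19 + 0.81 × 0.6988 = 0.7561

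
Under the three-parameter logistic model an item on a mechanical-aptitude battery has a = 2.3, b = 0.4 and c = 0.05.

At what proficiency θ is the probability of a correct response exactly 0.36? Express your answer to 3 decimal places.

0.085

P(θ) = c + (1 − c) · 1 / (1 + exp(−a(θ − b)))
Remove guessing floor: (0.36 − 0.05)/(1 − 0.05) = 0.3263
logit = ln(0.3263/0.6737) = -0.7249
θ = b + logit/(a) = 0.4 + (-0.7249)/2.3000 = 0.0848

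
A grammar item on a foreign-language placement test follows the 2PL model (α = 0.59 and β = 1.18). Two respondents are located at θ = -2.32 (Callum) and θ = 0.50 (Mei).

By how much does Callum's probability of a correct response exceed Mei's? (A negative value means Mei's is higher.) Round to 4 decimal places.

-0.2885

P(θ) = 1 / (1 + exp(−α(θ − β)))
P(Callum) = 0.1125  [exponent -2.0650]
P(Mei) = 0.4010  [exponent -0.4012]
Difference = 0.1125 − 0.4010 = -0.2885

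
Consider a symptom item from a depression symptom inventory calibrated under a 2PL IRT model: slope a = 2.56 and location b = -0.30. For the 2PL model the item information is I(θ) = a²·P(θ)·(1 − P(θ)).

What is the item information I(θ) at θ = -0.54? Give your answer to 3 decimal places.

P = 1/(1+e^{0.6144}) = 0.3511
P(1−P) = 0.3511 × 0.6489 = 0.2278
I = a² × P(1−P) = 2.56² × 0.2278 = 1.49301

1.493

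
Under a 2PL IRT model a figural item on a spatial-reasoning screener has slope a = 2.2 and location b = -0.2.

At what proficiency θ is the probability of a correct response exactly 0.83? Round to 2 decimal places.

0.52

P(θ) = 1 / (1 + exp(−a(θ − b)))
logit = ln(0.8300/0.1700) = 1.5856
θ = b + logit/(a) = -0.2 + 1.5856/2.2000 = 0.5207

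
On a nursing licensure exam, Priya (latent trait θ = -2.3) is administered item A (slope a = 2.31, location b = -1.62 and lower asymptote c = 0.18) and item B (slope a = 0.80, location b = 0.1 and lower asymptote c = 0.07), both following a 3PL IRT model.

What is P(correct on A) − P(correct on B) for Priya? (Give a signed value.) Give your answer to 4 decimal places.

P(θ) = c + (1 − c) · 1 / (1 + exp(−a(θ − b)))
P_A = 0.3211
P_B = 0.1889
P_A − P_B = 0.1322

0.1322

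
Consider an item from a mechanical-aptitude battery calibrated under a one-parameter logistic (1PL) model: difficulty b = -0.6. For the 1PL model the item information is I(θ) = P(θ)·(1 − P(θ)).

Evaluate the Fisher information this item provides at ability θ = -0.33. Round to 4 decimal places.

P = 1/(1+e^{-0.2700}) = 0.5671
P(1−P) = 0.5671 × 0.4329 = 0.2455
I = P(1−P) = 0.24550

0.2455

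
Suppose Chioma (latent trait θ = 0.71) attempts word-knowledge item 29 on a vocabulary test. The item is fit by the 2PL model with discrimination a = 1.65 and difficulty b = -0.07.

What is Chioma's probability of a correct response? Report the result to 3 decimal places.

0.784

P(θ) = 1 / (1 + exp(−a(θ − b)))
Exponent: 1.65 × (0.71 − (-0.07)) = 1.2870
1/(1 + e^{-1.2870}) = 0.7836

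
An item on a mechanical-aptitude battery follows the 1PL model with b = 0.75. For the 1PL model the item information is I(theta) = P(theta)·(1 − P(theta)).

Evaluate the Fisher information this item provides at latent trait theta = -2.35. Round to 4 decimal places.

0.0412

P = 1/(1+e^{3.1000}) = 0.0431
P(1−P) = 0.0431 × 0.9569 = 0.0412
I = P(1−P) = 0.04125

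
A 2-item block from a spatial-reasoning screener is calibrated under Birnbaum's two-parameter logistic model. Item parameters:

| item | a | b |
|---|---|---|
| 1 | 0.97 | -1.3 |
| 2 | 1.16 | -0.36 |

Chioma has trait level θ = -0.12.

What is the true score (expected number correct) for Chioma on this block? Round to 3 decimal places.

1.328

P(θ) = 1 / (1 + exp(−a(θ − b)))
P_1 = 1/(1+e^{-1.1446}) = 0.7585
P_2 = 1/(1+e^{-0.2784}) = 0.5692
E[score] = 0.7585 + 0.5692 = 1.3277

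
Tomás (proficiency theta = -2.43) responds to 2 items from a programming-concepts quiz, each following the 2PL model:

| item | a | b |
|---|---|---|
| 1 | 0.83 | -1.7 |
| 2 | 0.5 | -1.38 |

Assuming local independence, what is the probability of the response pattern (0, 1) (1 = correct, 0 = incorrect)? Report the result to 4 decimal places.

P(theta) = 1 / (1 + exp(−a(theta − b)))
P_1 = 1/(1+e^{0.6059}) = 0.3530
P_2 = 1/(1+e^{0.5250}) = 0.3717
L = (1−P_1) × P_2 = 0.6470 × 0.3717 = 0.24048

0.2405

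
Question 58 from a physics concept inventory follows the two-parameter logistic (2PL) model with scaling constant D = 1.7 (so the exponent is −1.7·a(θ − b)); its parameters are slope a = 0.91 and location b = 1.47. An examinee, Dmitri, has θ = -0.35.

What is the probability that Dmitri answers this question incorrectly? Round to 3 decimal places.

0.944

P(θ) = 1 / (1 + exp(−D·a(θ − b)))
Exponent: 1.7 × 0.91 × (-0.35 − 1.47) = -2.8155
1/(1 + e^{2.8155}) = 0.0565
P = 0.0565
P(incorrect) = 1 − 0.0565 = 0.9435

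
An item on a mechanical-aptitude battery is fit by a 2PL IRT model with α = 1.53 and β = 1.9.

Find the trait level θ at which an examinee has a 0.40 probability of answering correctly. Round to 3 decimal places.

1.635

P(θ) = 1 / (1 + exp(−α(θ − β)))
logit = ln(0.4000/0.6000) = -0.4055
θ = β + logit/(α) = 1.9 + (-0.4055)/1.5300 = 1.6350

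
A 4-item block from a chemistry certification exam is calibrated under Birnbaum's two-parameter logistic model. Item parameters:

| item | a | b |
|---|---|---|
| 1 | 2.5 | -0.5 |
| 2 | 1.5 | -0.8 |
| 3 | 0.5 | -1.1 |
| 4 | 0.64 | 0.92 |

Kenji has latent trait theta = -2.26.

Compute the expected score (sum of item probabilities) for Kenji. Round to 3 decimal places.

0.587

P(theta) = 1 / (1 + exp(−a(theta − b)))
P_1 = 1/(1+e^{4.4000}) = 0.0121
P_2 = 1/(1+e^{2.1900}) = 0.1007
P_3 = 1/(1+e^{0.5800}) = 0.3589
P_4 = 1/(1+e^{2.0352}) = 0.1156
E[score] = 0.0121 + 0.1007 + 0.3589 + 0.1156 = 0.5873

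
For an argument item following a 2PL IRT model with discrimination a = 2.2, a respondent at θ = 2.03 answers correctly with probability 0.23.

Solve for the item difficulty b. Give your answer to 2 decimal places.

2.58

P(θ) = 1 / (1 + exp(−a(θ − b)))
logit(0.23) = ln(0.23/0.77) = -1.2083
b = θ − logit/(a) = 2.03 − (-1.2083)/2.2000 = 2.5792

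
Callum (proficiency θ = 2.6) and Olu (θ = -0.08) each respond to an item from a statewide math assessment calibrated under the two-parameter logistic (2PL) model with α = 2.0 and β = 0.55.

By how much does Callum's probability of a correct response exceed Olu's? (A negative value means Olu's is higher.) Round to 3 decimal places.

P(θ) = 1 / (1 + exp(−α(θ − β)))
P(Callum) = 0.9837  [exponent 4.1000]
P(Olu) = 0.2210  [exponent -1.2600]
Difference = 0.9837 − 0.2210 = 0.7627

0.763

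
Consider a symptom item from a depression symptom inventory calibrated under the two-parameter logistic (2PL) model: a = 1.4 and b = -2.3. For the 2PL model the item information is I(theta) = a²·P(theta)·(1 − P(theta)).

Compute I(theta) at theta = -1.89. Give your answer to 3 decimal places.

0.452

P = 1/(1+e^{-0.5740}) = 0.6397
P(1−P) = 0.6397 × 0.3603 = 0.2305
I = a² × P(1−P) = 1.4² × 0.2305 = 0.45176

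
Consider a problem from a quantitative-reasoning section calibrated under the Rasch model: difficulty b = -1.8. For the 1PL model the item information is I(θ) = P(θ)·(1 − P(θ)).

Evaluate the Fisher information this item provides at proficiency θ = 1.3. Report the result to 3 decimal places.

P = 1/(1+e^{-3.1000}) = 0.9569
P(1−P) = 0.9569 × 0.0431 = 0.0412
I = P(1−P) = 0.04125

0.041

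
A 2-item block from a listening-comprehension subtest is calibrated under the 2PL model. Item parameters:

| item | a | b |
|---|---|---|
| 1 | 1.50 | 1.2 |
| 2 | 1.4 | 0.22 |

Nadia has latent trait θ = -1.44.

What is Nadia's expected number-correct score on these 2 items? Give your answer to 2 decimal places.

P(θ) = 1 / (1 + exp(−a(θ − b)))
P_1 = 1/(1+e^{3.9600}) = 0.0187
P_2 = 1/(1+e^{2.3240}) = 0.0892
E[score] = 0.0187 + 0.0892 = 0.1079

0.11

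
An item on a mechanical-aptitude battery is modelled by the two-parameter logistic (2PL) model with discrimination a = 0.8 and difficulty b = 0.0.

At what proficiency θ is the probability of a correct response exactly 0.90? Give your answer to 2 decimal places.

P(θ) = 1 / (1 + exp(−a(θ − b)))
logit = ln(0.9000/0.1000) = 2.1972
θ = b + logit/(a) = 0.0 + 2.1972/0.8000 = 2.7465

2.75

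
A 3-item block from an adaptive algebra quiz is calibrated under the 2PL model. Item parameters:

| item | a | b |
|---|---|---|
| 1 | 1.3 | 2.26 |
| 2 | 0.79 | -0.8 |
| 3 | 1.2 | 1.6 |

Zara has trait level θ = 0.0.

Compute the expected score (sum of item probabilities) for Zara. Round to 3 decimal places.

P(θ) = 1 / (1 + exp(−a(θ − b)))
P_1 = 1/(1+e^{2.9380}) = 0.0503
P_2 = 1/(1+e^{-0.6320}) = 0.6529
P_3 = 1/(1+e^{1.9200}) = 0.1279
E[score] = 0.0503 + 0.6529 + 0.1279 = 0.8311

0.831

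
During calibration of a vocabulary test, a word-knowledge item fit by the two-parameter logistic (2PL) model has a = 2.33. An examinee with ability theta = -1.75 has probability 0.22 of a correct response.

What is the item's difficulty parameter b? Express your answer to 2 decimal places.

P(theta) = 1 / (1 + exp(−a(theta − b)))
logit(0.22) = ln(0.22/0.78) = -1.2657
b = theta − logit/(a) = -1.75 − (-1.2657)/2.3300 = -1.2068

-1.21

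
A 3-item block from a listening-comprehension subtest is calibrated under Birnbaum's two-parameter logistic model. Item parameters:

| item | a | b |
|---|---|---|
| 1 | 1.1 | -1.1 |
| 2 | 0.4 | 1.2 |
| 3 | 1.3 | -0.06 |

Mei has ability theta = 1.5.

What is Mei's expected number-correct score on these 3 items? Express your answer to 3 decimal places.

2.360

P(theta) = 1 / (1 + exp(−a(theta − b)))
P_1 = 1/(1+e^{-2.8600}) = 0.9458
P_2 = 1/(1+e^{-0.1200}) = 0.5300
P_3 = 1/(1+e^{-2.0280}) = 0.8837
E[score] = 0.9458 + 0.5300 + 0.8837 = 2.3595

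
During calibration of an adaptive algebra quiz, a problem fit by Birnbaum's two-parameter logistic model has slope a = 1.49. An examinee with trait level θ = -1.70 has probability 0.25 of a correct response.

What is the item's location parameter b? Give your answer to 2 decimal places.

P(θ) = 1 / (1 + exp(−a(θ − b)))
logit(0.25) = ln(0.25/0.75) = -1.0986
b = θ − logit/(a) = -1.70 − (-1.0986)/1.4900 = -0.9627

-0.96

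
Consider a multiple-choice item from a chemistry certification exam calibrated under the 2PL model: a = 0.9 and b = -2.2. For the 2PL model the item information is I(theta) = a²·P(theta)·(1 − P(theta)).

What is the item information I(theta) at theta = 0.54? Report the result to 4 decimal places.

P = 1/(1+e^{-2.4660}) = 0.9217
P(1−P) = 0.9217 × 0.0783 = 0.0721
I = a² × P(1−P) = 0.9² × 0.0721 = 0.05844

0.0584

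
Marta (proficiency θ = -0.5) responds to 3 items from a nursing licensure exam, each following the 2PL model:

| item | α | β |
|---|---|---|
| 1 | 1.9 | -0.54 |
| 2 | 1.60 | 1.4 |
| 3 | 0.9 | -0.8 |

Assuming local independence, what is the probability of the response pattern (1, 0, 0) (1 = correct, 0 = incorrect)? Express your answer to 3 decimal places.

P(θ) = 1 / (1 + exp(−α(θ − β)))
P_1 = 1/(1+e^{-0.0760}) = 0.5190
P_2 = 1/(1+e^{3.0400}) = 0.0457
P_3 = 1/(1+e^{-0.2700}) = 0.5671
L = P_1 × (1−P_2) × (1−P_3) = 0.5190 × 0.9543 × 0.4329 = 0.21442

0.214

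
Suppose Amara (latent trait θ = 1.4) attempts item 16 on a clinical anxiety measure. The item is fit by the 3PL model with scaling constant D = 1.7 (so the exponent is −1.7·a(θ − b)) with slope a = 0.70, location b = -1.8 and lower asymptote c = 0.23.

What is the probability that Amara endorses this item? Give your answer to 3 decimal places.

P(θ) = c + (1 − c) · 1 / (1 + exp(−D·a(θ − b)))
Exponent: 1.7 × 0.70 × (1.4 − (-1.8)) = 3.8080
1/(1 + e^{-3.8080}) = 0.9783
P = 0.23 + 0.77 × 0.9783 = 0.9833

0.983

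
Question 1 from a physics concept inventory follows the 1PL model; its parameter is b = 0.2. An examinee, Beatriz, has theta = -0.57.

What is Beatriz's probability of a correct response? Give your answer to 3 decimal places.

P(theta) = 1 / (1 + exp(−(theta − b)))
Exponent: (-0.57 − 0.2) = -0.7700
1/(1 + e^{0.7700}) = 0.3165
P = 0.3165

0.316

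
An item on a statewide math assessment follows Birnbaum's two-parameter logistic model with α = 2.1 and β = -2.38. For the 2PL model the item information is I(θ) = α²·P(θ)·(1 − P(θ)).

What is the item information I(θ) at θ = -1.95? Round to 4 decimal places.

P = 1/(1+e^{-0.9030}) = 0.7116
P(1−P) = 0.7116 × 0.2884 = 0.2052
I = α² × P(1−P) = 2.1² × 0.2052 = 0.90511

0.9051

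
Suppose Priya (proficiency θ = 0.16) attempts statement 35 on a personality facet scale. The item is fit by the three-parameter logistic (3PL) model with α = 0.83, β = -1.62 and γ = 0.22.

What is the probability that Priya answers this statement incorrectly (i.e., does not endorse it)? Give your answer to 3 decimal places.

P(θ) = γ + (1 − γ) · 1 / (1 + exp(−α(θ − β)))
Exponent: 0.83 × (0.16 − (-1.62)) = 1.4774
1/(1 + e^{-1.4774}) = 0.8142
P = 0.22 + 0.78 × 0.8142 = 0.8551
P(incorrect) = 1 − 0.8551 = 0.1449

0.145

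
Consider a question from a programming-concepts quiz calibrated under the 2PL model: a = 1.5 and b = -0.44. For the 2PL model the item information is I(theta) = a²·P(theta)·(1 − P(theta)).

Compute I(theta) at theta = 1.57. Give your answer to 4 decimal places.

P = 1/(1+e^{-3.0150}) = 0.9532
P(1−P) = 0.9532 × 0.0468 = 0.0446
I = a² × P(1−P) = 1.5² × 0.0446 = 0.10028

0.1003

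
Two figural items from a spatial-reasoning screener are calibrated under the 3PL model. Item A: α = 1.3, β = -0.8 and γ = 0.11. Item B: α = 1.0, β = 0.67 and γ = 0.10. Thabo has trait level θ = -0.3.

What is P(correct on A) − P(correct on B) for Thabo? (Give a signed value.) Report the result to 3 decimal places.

0.347

P(θ) = γ + (1 − γ) · 1 / (1 + exp(−α(θ − β)))
P_A = 0.6947
P_B = 0.3474
P_A − P_B = 0.3473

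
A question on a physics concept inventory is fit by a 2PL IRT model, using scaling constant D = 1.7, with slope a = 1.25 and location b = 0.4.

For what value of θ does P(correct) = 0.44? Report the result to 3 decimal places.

0.287

P(θ) = 1 / (1 + exp(−D·a(θ − b)))
logit = ln(0.4400/0.5600) = -0.2412
θ = b + logit/(1.7·a) = 0.4 + (-0.2412)/2.1250 = 0.2865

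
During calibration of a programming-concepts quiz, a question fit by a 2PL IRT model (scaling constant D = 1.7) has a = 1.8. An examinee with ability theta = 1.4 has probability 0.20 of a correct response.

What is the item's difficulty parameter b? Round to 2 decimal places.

P(theta) = 1 / (1 + exp(−D·a(theta − b)))
logit(0.20) = ln(0.20/0.80) = -1.3863
b = theta − logit/(1.7·a) = 1.4 − (-1.3863)/3.0600 = 1.8530

1.85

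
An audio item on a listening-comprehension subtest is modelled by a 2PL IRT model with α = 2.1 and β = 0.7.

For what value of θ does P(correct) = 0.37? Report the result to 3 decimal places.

0.447

P(θ) = 1 / (1 + exp(−α(θ − β)))
logit = ln(0.3700/0.6300) = -0.5322
θ = β + logit/(α) = 0.7 + (-0.5322)/2.1000 = 0.4466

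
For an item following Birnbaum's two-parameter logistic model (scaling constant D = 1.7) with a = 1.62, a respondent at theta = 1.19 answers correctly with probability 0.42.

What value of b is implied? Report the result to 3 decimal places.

1.307

P(theta) = 1 / (1 + exp(−D·a(theta − b)))
logit(0.42) = ln(0.42/0.58) = -0.3228
b = theta − logit/(1.7·a) = 1.19 − (-0.3228)/2.7540 = 1.3072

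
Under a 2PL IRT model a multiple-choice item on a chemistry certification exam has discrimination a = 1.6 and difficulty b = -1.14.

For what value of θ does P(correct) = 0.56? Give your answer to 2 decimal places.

P(θ) = 1 / (1 + exp(−a(θ − b)))
logit = ln(0.5600/0.4400) = 0.2412
θ = b + logit/(a) = -1.14 + 0.2412/1.6000 = -0.9893

-0.99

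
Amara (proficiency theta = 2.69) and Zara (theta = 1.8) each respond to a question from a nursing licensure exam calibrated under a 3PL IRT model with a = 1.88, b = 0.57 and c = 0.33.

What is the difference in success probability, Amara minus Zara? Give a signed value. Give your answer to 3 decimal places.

P(theta) = c + (1 − c) · 1 / (1 + exp(−a(theta − b)))
P(Amara) = 0.9878  [exponent 3.9856]
P(Zara) = 0.9396  [exponent 2.3124]
Difference = 0.9878 − 0.9396 = 0.0481

0.048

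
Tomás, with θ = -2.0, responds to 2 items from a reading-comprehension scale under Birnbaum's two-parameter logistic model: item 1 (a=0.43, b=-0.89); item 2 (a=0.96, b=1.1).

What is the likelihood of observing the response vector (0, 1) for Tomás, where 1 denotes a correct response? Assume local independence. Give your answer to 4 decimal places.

0.0299

P(θ) = 1 / (1 + exp(−a(θ − b)))
P_1 = 1/(1+e^{0.4773}) = 0.3829
P_2 = 1/(1+e^{2.9760}) = 0.0485
L = (1−P_1) × P_2 = 0.6171 × 0.0485 = 0.02994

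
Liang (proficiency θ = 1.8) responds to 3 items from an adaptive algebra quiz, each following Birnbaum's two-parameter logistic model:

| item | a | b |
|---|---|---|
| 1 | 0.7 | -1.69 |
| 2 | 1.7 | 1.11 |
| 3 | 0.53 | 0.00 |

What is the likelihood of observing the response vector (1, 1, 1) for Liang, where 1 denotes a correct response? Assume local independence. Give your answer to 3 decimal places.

0.507

P(θ) = 1 / (1 + exp(−a(θ − b)))
P_1 = 1/(1+e^{-2.4430}) = 0.9200
P_2 = 1/(1+e^{-1.1730}) = 0.7637
P_3 = 1/(1+e^{-0.9540}) = 0.7219
L = P_1 × P_2 × P_3 = 0.9200 × 0.7637 × 0.7219 = 0.50724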